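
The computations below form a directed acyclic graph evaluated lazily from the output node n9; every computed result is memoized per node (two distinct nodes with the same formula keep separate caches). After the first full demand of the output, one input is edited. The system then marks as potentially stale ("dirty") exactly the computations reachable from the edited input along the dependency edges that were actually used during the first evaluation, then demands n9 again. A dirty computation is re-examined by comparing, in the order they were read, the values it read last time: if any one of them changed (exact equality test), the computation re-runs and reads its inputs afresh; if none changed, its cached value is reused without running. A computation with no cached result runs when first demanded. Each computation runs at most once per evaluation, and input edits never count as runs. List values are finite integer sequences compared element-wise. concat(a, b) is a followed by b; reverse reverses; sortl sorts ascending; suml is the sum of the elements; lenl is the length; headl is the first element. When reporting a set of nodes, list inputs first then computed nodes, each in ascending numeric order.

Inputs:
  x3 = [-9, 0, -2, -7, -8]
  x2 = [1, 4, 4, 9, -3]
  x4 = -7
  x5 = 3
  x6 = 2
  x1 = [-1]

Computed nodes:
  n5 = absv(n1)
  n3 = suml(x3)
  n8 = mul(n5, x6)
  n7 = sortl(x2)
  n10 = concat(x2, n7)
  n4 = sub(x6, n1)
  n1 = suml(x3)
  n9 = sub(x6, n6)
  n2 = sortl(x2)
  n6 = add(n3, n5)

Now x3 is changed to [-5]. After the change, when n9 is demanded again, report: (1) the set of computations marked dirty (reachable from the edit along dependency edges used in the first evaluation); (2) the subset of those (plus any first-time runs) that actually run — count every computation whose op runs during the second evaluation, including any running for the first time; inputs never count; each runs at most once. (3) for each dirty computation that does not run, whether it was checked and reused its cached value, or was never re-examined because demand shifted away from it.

First demand of the output computes:
  n1 = suml([-9, 0, -2, -7, -8]) = -26
  n3 = suml([-9, 0, -2, -7, -8]) = -26
  n5 = absv(-26) = 26
  n6 = add(-26, 26) = 0
  n9 = sub(2, 0) = 2

After the edit, cleaning proceeds:
  n1: a read changed (x3 [-9, 0, -2, -7, -8]->[-5]) — executes, giving -5.
  n3: a read changed (x3 [-9, 0, -2, -7, -8]->[-5]) — executes, giving -5.
  n5: a read changed (n1 -26->-5) — executes, giving 5.
  n6: a read changed (n3 -26->-5; n5 26->5) — executes, giving 0 — identical to its old value.
  n9: dirty, but its reads are unchanged (x6 unchanged, n6 unchanged); cached 2 stands.

Note the absorption at n6: it re-runs yet its value is the same, leaving the output's value untouched.

The edit dirties: n1, n3, n5, n6, n9.
4 computations run: n1, n3, n5, n6.
Cache hits after checking: n9.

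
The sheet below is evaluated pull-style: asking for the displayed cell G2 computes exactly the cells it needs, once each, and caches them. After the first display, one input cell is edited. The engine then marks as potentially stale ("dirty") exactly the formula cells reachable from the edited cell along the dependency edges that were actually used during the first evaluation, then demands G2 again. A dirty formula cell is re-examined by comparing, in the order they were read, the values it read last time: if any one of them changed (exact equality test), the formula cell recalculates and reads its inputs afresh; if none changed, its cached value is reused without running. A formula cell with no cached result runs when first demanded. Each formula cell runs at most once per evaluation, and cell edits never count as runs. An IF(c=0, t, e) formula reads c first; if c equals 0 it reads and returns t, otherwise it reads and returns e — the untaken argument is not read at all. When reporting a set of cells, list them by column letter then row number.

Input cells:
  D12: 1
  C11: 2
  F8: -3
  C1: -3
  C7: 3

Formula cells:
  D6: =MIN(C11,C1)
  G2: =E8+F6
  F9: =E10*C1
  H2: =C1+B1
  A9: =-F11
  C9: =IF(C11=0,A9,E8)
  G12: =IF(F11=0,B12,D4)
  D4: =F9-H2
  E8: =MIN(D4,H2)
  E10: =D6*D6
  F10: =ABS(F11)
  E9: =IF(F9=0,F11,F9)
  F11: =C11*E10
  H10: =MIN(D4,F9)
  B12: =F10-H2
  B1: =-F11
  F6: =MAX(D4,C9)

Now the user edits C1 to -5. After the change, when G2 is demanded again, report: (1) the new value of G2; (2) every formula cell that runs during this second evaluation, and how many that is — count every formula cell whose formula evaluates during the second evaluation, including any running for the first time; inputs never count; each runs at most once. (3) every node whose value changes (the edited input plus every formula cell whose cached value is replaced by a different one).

First demand of the output computes:
  D6 = MIN(2, -3) = -3
  E10 = -3 * -3 = 9
  F9 = 9 * -3 = -27
  F11 = 2 * 9 = 18
  B1 = -(18) = -18
  H2 = -3 + -18 = -21
  D4 = -27 - -21 = -6
  E8 = MIN(-6, -21) = -21
  C9 = IF(C11=0: C11=2 -> else branch E8) = -21
  F6 = MAX(-6, -21) = -6
  G2 = -21 + -6 = -27

After the edit, cleaning proceeds:
  D6: a read changed (C1 -3->-5) — executes, giving -5.
  E10: a read changed (D6 -3->-5; D6 -3->-5) — executes, giving 25.
  F9: a read changed (E10 9->25; C1 -3->-5) — executes, giving -125.
  F11: a read changed (E10 9->25) — executes, giving 50.
  B1: a read changed (F11 18->50) — executes, giving -50.
  H2: a read changed (C1 -3->-5; B1 -18->-50) — executes, giving -55.
  D4: a read changed (F9 -27->-125; H2 -21->-55) — executes, giving -70.
  E8: a read changed (D4 -6->-70; H2 -21->-55) — executes, giving -70.
  C9: a read changed (E8 -21->-70) — executes, giving -70.
  F6: a read changed (D4 -6->-70; C9 -21->-70) — executes, giving -70.
  G2: a read changed (E8 -21->-70; F6 -6->-70) — executes, giving -140.

Demanding G2 again yields -140.
11 formula cells run: B1, C9, D4, D6, E8, E10, F6, F9, F11, G2, H2.
The nodes whose values change: B1, C1, C9, D4, D6, E8, E10, F6, F9, F11, G2, H2.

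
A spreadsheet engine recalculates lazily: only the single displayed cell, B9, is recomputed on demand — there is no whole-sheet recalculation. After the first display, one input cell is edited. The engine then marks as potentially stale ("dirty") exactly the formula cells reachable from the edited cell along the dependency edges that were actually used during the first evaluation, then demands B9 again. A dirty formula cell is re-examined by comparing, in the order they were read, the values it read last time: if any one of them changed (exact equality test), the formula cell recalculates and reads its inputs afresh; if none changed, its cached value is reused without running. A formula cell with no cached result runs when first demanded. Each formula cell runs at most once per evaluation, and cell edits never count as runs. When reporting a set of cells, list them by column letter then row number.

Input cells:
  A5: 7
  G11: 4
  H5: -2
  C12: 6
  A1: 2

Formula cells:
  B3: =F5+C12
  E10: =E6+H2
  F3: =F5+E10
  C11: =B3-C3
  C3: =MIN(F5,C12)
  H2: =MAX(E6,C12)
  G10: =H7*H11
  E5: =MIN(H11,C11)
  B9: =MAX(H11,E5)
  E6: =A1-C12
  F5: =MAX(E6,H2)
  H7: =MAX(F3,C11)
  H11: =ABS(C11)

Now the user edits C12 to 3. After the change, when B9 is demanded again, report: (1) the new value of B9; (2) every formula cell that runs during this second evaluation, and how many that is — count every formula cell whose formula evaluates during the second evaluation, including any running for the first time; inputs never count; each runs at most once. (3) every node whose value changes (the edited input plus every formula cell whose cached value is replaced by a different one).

New value of B9: 3.
Formula cells that run: B3, B9, C3, C11, E5, E6, F5, H2, H11 — 9 in total.
Values that change: B3, B9, C3, C11, C12, E5, E6, F5, H2, H11.

First evaluation (everything demanded from the output):
  E6 = 2 - 6 = -4
  H2 = MAX(-4, 6) = 6
  F5 = MAX(-4, 6) = 6
  B3 = 6 + 6 = 12
  C3 = MIN(6, 6) = 6
  C11 = 12 - 6 = 6
  H11 = ABS(6) = 6
  E5 = MIN(6, 6) = 6
  B9 = MAX(6, 6) = 6

Propagation after the edit:
  E6: runs — C12 6->3; result -1.
  H2: runs — E6 -4->-1; C12 6->3; result 3.
  F5: runs — E6 -4->-1; H2 6->3; result 3.
  B3: runs — F5 6->3; C12 6->3; result 6.
  C3: runs — F5 6->3; C12 6->3; result 3.
  C11: runs — B3 12->6; C3 6->3; result 3.
  H11: runs — C11 6->3; result 3.
  E5: runs — H11 6->3; C11 6->3; result 3.
  B9: runs — H11 6->3; E5 6->3; result 3.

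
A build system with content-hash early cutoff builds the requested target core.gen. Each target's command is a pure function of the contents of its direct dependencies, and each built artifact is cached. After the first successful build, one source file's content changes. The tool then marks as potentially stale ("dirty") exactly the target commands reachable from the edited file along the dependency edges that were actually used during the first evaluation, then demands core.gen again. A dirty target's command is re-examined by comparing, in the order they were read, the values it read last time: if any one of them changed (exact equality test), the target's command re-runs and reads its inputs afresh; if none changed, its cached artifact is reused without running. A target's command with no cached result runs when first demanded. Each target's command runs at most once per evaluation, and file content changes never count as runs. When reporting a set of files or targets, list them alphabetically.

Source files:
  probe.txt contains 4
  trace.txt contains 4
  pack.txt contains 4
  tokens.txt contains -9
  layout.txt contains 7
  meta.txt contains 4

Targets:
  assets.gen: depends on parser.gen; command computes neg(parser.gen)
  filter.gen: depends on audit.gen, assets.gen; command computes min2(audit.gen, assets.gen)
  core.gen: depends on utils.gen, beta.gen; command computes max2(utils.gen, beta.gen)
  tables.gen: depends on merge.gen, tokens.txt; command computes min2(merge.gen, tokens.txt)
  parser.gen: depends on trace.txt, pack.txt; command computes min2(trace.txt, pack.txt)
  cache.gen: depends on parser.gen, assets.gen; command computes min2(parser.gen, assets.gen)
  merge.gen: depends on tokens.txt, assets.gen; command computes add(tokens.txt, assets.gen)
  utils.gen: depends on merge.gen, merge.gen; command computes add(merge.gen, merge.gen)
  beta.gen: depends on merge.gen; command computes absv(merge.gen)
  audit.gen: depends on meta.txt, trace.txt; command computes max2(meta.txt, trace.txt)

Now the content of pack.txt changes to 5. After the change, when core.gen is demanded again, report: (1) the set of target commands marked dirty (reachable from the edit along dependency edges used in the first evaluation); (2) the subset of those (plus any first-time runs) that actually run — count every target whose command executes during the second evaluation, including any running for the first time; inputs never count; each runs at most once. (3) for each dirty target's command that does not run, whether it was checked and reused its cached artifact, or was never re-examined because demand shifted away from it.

First evaluation (everything demanded from the output):
  parser.gen = min2(4, 4) = 4
  assets.gen = neg(4) = -4
  merge.gen = add(-9, -4) = -13
  beta.gen = absv(-13) = 13
  utils.gen = add(-13, -13) = -26
  core.gen = max2(-26, 13) = 13

Propagation after the edit:
  parser.gen: runs — pack.txt 4->5; result 4 (same value as before).
  assets.gen: checked — values it read are unchanged (parser.gen unchanged); reused cached -4 without running.
  merge.gen: checked — values it read are unchanged (tokens.txt unchanged, assets.gen unchanged); reused cached -13 without running.
  beta.gen: checked — values it read are unchanged (merge.gen unchanged); reused cached 13 without running.
  utils.gen: checked — values it read are unchanged (merge.gen unchanged, merge.gen unchanged); reused cached -26 without running.
  core.gen: checked — values it read are unchanged (utils.gen unchanged, beta.gen unchanged); reused cached 13 without running.

Key observation: the change is absorbed at parser.gen — it re-runs but produces the same value, and the output's value is unchanged.

Marked dirty: assets.gen, beta.gen, core.gen, merge.gen, parser.gen, utils.gen.
Target commands that run: parser.gen — 1 in total.
Checked but reused from cache: assets.gen, beta.gen, core.gen, merge.gen, utils.gen.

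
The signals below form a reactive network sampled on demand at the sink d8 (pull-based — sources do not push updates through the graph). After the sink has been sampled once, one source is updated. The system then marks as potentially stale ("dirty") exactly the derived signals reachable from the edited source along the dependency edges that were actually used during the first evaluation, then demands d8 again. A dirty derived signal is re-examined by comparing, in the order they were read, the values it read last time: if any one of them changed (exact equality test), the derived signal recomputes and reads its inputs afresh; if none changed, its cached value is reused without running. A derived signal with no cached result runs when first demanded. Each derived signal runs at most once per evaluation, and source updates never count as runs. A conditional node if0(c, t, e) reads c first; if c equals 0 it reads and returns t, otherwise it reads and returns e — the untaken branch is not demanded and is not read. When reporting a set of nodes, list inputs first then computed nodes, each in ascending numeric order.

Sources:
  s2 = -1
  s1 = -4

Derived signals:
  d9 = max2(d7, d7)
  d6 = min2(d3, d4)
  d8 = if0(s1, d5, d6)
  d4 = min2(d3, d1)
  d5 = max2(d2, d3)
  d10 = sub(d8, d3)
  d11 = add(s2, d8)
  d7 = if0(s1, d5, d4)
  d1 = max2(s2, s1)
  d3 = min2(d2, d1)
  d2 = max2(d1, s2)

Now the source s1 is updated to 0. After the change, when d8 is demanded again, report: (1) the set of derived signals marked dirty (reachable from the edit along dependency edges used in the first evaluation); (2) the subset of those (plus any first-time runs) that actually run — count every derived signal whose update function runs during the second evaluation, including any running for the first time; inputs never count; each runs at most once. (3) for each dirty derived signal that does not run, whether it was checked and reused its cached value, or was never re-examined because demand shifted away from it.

Dirty set: d1, d2, d3, d4, d6, d8.
Run set: d1, d2, d3, d5, d8 (5 run).
Left stale — demand moved off them: d4, d6.
The important point: the flipped condition redirects demand; d4, d6 are left stale, never re-checked.

Initial pass — values computed on the first demand:
  d1 = max2(-1, -4) = -1
  d2 = max2(-1, -1) = -1
  d3 = min2(-1, -1) = -1
  d4 = min2(-1, -1) = -1
  d6 = min2(-1, -1) = -1
  d8 = if0(s1=-4 -> else branch d6) = -1

Second demand — change propagation:
  d1: re-runs because s1 -4->0; new result 0.
  d2: re-runs because d1 -1->0; new result 0.
  d3: re-runs because d2 -1->0; d1 -1->0; new result 0.
  d4: dirty yet unreached — the second evaluation never asks for it.
  d5: newly demanded (no cache) — executes and yields 0.
  d6: dirty yet unreached — the second evaluation never asks for it.
  d8: re-runs because s1 -4->0; new result 0.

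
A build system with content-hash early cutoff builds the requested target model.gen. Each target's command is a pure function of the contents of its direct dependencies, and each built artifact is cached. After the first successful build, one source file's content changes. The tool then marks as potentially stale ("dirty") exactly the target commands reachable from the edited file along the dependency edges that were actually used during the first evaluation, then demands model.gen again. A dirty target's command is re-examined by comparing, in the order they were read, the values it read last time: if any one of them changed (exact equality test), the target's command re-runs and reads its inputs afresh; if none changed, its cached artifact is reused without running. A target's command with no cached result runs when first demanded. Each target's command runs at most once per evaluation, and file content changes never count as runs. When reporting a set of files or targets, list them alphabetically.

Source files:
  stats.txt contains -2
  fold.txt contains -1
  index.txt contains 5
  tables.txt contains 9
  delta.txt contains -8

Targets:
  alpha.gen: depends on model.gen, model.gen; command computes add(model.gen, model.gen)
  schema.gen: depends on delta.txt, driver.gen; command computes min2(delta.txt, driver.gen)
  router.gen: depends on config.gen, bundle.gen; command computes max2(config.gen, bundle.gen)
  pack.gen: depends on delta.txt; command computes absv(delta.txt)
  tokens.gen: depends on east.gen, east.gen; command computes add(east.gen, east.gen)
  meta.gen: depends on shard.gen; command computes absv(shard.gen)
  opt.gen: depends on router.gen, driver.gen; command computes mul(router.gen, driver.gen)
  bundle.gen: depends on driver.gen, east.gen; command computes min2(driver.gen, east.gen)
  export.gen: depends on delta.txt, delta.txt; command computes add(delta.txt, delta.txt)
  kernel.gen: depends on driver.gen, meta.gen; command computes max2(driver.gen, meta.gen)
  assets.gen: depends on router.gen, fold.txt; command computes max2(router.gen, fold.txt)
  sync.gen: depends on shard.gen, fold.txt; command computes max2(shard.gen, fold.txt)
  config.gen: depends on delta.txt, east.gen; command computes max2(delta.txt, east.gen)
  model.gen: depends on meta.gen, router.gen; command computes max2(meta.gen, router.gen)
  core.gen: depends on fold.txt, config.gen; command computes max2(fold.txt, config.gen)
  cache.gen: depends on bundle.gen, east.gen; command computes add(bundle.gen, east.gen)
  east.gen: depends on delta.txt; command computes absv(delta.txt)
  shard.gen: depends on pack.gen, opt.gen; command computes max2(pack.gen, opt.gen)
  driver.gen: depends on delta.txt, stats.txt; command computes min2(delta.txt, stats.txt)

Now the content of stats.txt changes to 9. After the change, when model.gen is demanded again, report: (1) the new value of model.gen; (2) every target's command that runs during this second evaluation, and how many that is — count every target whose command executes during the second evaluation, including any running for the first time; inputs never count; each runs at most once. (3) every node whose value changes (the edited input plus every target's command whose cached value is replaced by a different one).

New value of model.gen: 8.
Target commands that run: driver.gen — 1 in total.
Values that change: stats.txt.
Key observation: the change is absorbed at driver.gen — it re-runs but produces the same value, and the output's value is unchanged.

First evaluation (everything demanded from the output):
  driver.gen = min2(-8, -2) = -8
  east.gen = absv(-8) = 8
  bundle.gen = min2(-8, 8) = -8
  config.gen = max2(-8, 8) = 8
  pack.gen = absv(-8) = 8
  router.gen = max2(8, -8) = 8
  opt.gen = mul(8, -8) = -64
  shard.gen = max2(8, -64) = 8
  meta.gen = absv(8) = 8
  model.gen = max2(8, 8) = 8

Propagation after the edit:
  driver.gen: runs — stats.txt -2->9; result -8 (same value as before).
  bundle.gen: checked — values it read are unchanged (driver.gen unchanged, east.gen unchanged); reused cached -8 without running.
  router.gen: checked — values it read are unchanged (config.gen unchanged, bundle.gen unchanged); reused cached 8 without running.
  opt.gen: checked — values it read are unchanged (router.gen unchanged, driver.gen unchanged); reused cached -64 without running.
  shard.gen: checked — values it read are unchanged (pack.gen unchanged, opt.gen unchanged); reused cached 8 without running.
  meta.gen: checked — values it read are unchanged (shard.gen unchanged); reused cached 8 without running.
  model.gen: checked — values it read are unchanged (meta.gen unchanged, router.gen unchanged); reused cached 8 without running.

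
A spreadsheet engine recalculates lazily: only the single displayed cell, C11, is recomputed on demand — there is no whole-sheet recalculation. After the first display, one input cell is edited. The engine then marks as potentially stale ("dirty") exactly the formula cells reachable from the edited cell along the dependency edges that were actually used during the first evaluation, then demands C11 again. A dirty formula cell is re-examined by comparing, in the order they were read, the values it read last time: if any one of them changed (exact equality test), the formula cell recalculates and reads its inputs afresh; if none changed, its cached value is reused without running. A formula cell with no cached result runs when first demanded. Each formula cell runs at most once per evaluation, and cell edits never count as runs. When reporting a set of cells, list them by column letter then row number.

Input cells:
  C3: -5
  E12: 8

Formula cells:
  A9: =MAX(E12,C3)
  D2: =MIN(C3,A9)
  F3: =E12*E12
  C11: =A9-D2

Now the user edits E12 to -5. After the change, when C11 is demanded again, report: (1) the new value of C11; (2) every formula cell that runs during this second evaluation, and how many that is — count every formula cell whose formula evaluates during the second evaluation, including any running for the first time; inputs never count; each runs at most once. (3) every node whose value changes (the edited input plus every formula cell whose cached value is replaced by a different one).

First evaluation (everything demanded from the output):
  A9 = MAX(8, -5) = 8
  D2 = MIN(-5, 8) = -5
  C11 = 8 - -5 = 13

Propagation after the edit:
  A9: runs — E12 8->-5; result -5.
  D2: runs — A9 8->-5; result -5 (same value as before).
  C11: runs — A9 8->-5; result 0.

New value of C11: 0.
Formula cells that run: A9, C11, D2 — 3 in total.
Values that change: A9, C11, E12.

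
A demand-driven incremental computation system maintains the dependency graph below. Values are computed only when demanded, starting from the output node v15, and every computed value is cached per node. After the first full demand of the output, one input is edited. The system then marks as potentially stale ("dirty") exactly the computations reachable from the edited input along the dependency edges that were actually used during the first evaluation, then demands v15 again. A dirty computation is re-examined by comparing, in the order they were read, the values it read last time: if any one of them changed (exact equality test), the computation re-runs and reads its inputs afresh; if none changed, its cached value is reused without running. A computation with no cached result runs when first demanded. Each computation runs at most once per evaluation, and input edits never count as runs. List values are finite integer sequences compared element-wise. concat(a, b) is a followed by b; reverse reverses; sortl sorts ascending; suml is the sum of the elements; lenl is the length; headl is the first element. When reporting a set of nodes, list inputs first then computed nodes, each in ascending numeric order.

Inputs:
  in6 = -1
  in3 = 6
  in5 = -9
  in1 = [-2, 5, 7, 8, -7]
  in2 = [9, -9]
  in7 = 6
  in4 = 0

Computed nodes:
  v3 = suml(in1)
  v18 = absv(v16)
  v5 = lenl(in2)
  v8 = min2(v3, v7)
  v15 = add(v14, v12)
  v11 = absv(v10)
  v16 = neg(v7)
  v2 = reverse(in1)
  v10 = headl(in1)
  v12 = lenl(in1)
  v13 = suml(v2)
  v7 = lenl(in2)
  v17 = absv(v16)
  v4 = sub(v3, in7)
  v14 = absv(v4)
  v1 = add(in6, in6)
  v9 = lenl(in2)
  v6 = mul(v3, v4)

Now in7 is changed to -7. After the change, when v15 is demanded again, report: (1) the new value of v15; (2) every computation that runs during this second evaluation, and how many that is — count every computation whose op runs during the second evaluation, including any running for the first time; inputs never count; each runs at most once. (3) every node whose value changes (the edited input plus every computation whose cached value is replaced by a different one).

First evaluation (everything demanded from the output):
  v3 = suml([-2, 5, 7, 8, -7]) = 11
  v4 = sub(11, 6) = 5
  v12 = lenl([-2, 5, 7, 8, -7]) = 5
  v14 = absv(5) = 5
  v15 = add(5, 5) = 10

Propagation after the edit:
  v4: runs — in7 6->-7; result 18.
  v14: runs — v4 5->18; result 18.
  v15: runs — v14 5->18; result 23.

New value of v15: 23.
Computations that run: v4, v14, v15 — 3 in total.
Values that change: in7, v4, v14, v15.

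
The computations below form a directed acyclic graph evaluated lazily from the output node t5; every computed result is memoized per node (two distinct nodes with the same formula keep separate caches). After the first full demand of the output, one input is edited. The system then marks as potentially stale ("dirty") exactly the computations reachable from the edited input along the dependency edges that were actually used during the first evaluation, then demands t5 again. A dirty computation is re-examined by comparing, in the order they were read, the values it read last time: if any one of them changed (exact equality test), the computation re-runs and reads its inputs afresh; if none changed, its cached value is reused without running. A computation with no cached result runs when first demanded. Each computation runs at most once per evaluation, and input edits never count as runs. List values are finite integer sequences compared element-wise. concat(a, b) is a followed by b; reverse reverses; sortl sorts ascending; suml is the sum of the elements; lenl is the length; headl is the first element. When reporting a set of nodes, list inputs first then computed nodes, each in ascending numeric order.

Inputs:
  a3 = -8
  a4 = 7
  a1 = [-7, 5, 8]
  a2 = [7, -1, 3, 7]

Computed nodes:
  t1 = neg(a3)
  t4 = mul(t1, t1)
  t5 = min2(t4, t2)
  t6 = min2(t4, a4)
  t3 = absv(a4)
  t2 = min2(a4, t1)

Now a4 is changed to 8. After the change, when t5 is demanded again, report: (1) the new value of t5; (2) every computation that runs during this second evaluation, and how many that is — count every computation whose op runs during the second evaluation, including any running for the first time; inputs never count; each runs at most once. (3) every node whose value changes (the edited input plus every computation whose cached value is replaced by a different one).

Demanding t5 again yields 8.
2 computations run: t2, t5.
The nodes whose values change: a4, t2, t5.

First demand of the output computes:
  t1 = neg(-8) = 8
  t2 = min2(7, 8) = 7
  t4 = mul(8, 8) = 64
  t5 = min2(64, 7) = 7

After the edit, cleaning proceeds:
  t2: a read changed (a4 7->8) — executes, giving 8.
  t5: a read changed (t2 7->8) — executes, giving 8.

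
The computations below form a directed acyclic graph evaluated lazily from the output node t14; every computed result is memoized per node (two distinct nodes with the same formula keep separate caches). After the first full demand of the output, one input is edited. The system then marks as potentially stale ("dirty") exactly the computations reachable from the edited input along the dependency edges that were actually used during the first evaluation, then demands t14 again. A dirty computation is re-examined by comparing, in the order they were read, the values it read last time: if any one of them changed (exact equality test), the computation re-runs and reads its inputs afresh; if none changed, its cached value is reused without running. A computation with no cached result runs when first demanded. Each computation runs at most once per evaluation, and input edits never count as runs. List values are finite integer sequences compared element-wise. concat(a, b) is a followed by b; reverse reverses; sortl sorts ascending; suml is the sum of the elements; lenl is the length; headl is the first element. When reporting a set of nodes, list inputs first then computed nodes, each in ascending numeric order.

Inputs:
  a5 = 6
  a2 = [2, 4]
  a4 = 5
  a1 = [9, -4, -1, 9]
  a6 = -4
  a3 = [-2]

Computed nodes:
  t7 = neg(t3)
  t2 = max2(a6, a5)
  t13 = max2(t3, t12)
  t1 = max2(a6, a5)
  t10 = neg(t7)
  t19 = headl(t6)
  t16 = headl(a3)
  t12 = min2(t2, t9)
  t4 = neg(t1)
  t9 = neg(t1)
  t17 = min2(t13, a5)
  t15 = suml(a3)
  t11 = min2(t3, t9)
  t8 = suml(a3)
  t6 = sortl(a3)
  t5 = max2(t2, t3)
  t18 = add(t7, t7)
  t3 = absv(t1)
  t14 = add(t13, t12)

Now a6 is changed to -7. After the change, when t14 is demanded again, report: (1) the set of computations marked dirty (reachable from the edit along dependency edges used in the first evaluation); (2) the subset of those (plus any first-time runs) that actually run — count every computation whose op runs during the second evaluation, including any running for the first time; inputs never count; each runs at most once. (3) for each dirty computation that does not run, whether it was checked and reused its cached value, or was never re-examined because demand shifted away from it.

First demand of the output computes:
  t1 = max2(-4, 6) = 6
  t2 = max2(-4, 6) = 6
  t3 = absv(6) = 6
  t9 = neg(6) = -6
  t12 = min2(6, -6) = -6
  t13 = max2(6, -6) = 6
  t14 = add(6, -6) = 0

After the edit, cleaning proceeds:
  t1: a read changed (a6 -4->-7) — executes, giving 6 — identical to its old value.
  t2: a read changed (a6 -4->-7) — executes, giving 6 — identical to its old value.
  t3: dirty, but its reads are unchanged (t1 unchanged); cached 6 stands.
  t9: dirty, but its reads are unchanged (t1 unchanged); cached -6 stands.
  t12: dirty, but its reads are unchanged (t2 unchanged, t9 unchanged); cached -6 stands.
  t13: dirty, but its reads are unchanged (t3 unchanged, t12 unchanged); cached 6 stands.
  t14: dirty, but its reads are unchanged (t13 unchanged, t12 unchanged); cached 0 stands.

Note where the cutoff bites: t3 is checked, finds nothing changed, and keeps its cache.

The edit dirties: t1, t2, t3, t9, t12, t13, t14.
2 computations run: t1, t2.
Cache hits after checking: t3, t9, t12, t13, t14.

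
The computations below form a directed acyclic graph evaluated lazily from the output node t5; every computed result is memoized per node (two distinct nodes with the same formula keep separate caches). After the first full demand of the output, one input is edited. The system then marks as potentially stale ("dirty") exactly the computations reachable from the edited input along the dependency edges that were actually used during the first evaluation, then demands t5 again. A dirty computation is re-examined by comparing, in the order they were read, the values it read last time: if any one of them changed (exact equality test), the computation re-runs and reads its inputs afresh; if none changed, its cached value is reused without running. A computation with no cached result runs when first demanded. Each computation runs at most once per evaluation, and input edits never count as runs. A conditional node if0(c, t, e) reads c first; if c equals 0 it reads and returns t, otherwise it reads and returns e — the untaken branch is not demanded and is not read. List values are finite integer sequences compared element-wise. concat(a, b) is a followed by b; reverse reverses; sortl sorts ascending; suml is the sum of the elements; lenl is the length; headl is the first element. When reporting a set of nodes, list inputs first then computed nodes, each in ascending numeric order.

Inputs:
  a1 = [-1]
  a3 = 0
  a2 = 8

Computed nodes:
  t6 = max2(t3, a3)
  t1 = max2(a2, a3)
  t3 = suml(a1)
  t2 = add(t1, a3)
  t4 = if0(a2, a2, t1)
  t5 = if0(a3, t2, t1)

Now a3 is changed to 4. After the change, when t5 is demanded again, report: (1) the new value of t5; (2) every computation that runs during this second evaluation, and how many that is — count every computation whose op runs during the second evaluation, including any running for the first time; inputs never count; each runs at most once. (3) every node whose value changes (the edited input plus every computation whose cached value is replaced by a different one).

Demanding t5 again yields 8.
2 computations run: t1, t5.
The nodes whose values change: a3.
Note the branch switch — demand abandons t2, which is never re-examined.

First demand of the output computes:
  t1 = max2(8, 0) = 8
  t2 = add(8, 0) = 8
  t5 = if0(a3=0 -> then branch t2) = 8

After the edit, cleaning proceeds:
  t1: a read changed (a3 0->4) — executes, giving 8 — identical to its old value.
  t2: stays stale; no demand reaches it after the flip.
  t5: a read changed (a3 0->4) — executes, giving 8 — identical to its old value.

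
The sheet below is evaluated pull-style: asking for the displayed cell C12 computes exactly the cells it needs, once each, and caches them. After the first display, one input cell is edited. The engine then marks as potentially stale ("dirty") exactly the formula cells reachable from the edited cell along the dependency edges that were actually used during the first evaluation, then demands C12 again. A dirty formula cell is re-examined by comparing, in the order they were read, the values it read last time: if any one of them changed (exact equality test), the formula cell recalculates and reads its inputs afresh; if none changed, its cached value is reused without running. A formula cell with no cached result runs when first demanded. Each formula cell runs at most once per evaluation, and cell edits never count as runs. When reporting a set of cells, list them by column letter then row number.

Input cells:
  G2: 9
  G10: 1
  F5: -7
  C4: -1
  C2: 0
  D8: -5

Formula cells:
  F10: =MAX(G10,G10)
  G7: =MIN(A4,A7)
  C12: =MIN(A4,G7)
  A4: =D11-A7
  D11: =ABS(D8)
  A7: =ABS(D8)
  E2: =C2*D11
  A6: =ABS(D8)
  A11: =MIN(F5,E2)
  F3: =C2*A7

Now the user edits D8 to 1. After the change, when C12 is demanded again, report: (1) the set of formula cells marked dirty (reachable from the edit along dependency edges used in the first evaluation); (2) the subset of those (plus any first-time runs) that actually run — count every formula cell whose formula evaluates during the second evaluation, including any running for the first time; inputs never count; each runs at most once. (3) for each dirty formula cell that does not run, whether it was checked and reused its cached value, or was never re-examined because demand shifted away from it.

First demand of the output computes:
  A7 = ABS(-5) = 5
  D11 = ABS(-5) = 5
  A4 = 5 - 5 = 0
  G7 = MIN(0, 5) = 0
  C12 = MIN(0, 0) = 0

After the edit, cleaning proceeds:
  A7: a read changed (D8 -5->1) — executes, giving 1.
  D11: a read changed (D8 -5->1) — executes, giving 1.
  A4: a read changed (D11 5->1; A7 5->1) — executes, giving 0 — identical to its old value.
  G7: a read changed (A7 5->1) — executes, giving 0 — identical to its old value.
  C12: dirty, but its reads are unchanged (A4 unchanged, G7 unchanged); cached 0 stands.

Note where the cutoff bites: C12 is checked, finds nothing changed, and keeps its cache.

The edit dirties: A4, A7, C12, D11, G7.
4 formula cells run: A4, A7, D11, G7.
Cache hits after checking: C12.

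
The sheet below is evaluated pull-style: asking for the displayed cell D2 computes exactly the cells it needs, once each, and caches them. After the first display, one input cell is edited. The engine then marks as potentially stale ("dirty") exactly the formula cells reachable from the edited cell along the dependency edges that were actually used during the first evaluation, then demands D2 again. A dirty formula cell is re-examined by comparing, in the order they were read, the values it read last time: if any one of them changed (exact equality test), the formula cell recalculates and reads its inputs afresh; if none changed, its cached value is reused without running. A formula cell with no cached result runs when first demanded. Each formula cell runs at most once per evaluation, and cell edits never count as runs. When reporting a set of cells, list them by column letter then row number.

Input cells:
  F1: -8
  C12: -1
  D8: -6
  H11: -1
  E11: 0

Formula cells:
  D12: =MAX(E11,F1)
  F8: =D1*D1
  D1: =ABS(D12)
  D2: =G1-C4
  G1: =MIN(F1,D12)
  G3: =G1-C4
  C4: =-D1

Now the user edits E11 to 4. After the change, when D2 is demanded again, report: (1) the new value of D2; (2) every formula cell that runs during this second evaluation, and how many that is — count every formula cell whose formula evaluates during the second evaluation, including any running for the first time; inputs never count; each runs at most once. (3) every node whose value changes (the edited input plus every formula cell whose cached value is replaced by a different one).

First demand of the output computes:
  D12 = MAX(0, -8) = 0
  D1 = ABS(0) = 0
  C4 = -(0) = 0
  G1 = MIN(-8, 0) = -8
  D2 = -8 - 0 = -8

After the edit, cleaning proceeds:
  D12: a read changed (E11 0->4) — executes, giving 4.
  D1: a read changed (D12 0->4) — executes, giving 4.
  C4: a read changed (D1 0->4) — executes, giving -4.
  G1: a read changed (D12 0->4) — executes, giving -8 — identical to its old value.
  D2: a read changed (C4 0->-4) — executes, giving -4.

Demanding D2 again yields -4.
5 formula cells run: C4, D1, D2, D12, G1.
The nodes whose values change: C4, D1, D2, D12, E11.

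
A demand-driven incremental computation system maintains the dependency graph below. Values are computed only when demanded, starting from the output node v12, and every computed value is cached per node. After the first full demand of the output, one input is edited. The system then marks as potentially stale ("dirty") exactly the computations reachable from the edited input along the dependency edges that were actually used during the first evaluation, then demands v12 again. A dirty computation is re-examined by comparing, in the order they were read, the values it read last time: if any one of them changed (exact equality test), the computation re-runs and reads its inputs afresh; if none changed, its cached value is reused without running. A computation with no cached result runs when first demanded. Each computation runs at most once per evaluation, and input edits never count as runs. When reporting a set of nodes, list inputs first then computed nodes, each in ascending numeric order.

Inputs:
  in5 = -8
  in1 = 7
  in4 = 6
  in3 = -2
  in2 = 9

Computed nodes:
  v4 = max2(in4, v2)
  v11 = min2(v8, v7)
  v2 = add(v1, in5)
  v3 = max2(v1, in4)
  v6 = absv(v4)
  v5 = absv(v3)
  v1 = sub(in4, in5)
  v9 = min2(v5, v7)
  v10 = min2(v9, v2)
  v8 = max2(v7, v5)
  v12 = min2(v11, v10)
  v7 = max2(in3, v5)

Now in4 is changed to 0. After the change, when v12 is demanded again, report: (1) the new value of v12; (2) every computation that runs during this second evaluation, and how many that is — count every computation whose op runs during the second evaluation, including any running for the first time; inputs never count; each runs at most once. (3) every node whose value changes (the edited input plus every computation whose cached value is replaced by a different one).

New value of v12: 0.
Computations that run: v1, v2, v3, v5, v7, v8, v9, v10, v11, v12 — 10 in total.
Values that change: in4, v1, v2, v3, v5, v7, v8, v9, v10, v11, v12.

First evaluation (everything demanded from the output):
  v1 = sub(6, -8) = 14
  v2 = add(14, -8) = 6
  v3 = max2(14, 6) = 14
  v5 = absv(14) = 14
  v7 = max2(-2, 14) = 14
  v8 = max2(14, 14) = 14
  v9 = min2(14, 14) = 14
  v10 = min2(14, 6) = 6
  v11 = min2(14, 14) = 14
  v12 = min2(14, 6) = 6

Propagation after the edit:
  v1: runs — in4 6->0; result 8.
  v2: runs — v1 14->8; result 0.
  v3: runs — v1 14->8; in4 6->0; result 8.
  v5: runs — v3 14->8; result 8.
  v7: runs — v5 14->8; result 8.
  v8: runs — v7 14->8; v5 14->8; result 8.
  v9: runs — v5 14->8; v7 14->8; result 8.
  v10: runs — v9 14->8; v2 6->0; result 0.
  v11: runs — v8 14->8; v7 14->8; result 8.
  v12: runs — v11 14->8; v10 6->0; result 0.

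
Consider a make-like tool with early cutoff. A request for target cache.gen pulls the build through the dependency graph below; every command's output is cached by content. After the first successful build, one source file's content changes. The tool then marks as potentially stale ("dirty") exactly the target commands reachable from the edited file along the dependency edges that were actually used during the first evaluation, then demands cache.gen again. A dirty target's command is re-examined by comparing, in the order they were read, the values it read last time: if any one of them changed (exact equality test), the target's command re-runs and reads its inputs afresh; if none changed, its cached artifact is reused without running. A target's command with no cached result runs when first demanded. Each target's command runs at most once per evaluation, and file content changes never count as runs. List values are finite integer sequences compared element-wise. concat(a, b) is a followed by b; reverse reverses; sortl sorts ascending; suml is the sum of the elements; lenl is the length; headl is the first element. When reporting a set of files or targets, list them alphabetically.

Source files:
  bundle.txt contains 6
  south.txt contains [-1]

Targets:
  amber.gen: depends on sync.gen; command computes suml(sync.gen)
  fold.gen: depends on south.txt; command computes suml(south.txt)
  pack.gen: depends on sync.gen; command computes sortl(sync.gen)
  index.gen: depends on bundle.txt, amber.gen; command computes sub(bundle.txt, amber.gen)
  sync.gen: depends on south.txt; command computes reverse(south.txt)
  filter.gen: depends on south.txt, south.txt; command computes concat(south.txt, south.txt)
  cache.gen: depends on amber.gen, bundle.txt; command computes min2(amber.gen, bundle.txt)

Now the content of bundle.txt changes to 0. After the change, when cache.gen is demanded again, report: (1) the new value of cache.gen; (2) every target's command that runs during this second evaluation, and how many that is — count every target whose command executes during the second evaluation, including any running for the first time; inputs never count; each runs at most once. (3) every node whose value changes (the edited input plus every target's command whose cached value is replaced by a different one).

First demand of the output computes:
  sync.gen = reverse([-1]) = [-1]
  amber.gen = suml([-1]) = -1
  cache.gen = min2(-1, 6) = -1

After the edit, cleaning proceeds:
  cache.gen: a read changed (bundle.txt 6->0) — executes, giving -1 — identical to its old value.

Demanding cache.gen again yields -1.
1 target commands run: cache.gen.
The nodes whose values change: bundle.txt.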